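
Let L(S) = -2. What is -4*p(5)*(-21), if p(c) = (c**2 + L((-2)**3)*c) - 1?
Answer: 1176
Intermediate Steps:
p(c) = -1 + c**2 - 2*c (p(c) = (c**2 - 2*c) - 1 = -1 + c**2 - 2*c)
-4*p(5)*(-21) = -4*(-1 + 5**2 - 2*5)*(-21) = -4*(-1 + 25 - 10)*(-21) = -4*14*(-21) = -56*(-21) = 1176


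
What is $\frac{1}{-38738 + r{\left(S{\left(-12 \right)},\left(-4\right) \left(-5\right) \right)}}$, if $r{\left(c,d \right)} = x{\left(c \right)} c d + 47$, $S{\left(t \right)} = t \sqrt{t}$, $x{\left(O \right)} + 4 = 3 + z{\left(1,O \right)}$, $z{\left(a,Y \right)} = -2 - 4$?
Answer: $- \frac{1433}{56698603} - \frac{1120 i \sqrt{3}}{510287427} \approx -2.5274 \cdot 10^{-5} - 3.8016 \cdot 10^{-6} i$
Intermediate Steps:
$z{\left(a,Y \right)} = -6$
$x{\left(O \right)} = -7$ ($x{\left(O \right)} = -4 + \left(3 - 6\right) = -4 - 3 = -7$)
$S{\left(t \right)} = t^{\frac{3}{2}}$
$r{\left(c,d \right)} = 47 - 7 c d$ ($r{\left(c,d \right)} = - 7 c d + 47 = 47 - 7 c d$)
$\frac{1}{-38738 + r{\left(S{\left(-12 \right)},\left(-4\right) \left(-5\right) \right)}} = \frac{1}{-38738 + \left(47 - 7 \left(-12\right)^{\frac{3}{2}} \left(\left(-4\right) \left(-5\right)\right)\right)} = \frac{1}{-38738 + \left(47 - 7 \left(- 24 i \sqrt{3}\right) 20\right)} = \frac{1}{-38738 + \left(47 + 3360 i \sqrt{3}\right)} = \frac{1}{-38691 + 3360 i \sqrt{3}}$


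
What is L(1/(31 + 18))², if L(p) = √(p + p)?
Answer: 2/49 ≈ 0.040816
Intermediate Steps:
L(p) = √2*√p (L(p) = √(2*p) = √2*√p)
L(1/(31 + 18))² = (√2*√(1/(31 + 18)))² = (√2*√(1/49))² = (√2*(⅐))² = (√2/7)² = 2/49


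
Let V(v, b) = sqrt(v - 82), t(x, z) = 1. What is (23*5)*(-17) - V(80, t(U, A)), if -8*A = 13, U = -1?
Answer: -1955 - I*sqrt(2) ≈ -1955.0 - 1.4142*I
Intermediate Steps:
A = -13/8 (A = -1/8*13 = -13/8 ≈ -1.6250)
V(v, b) = sqrt(-82 + v)
(23*5)*(-17) - V(80, t(U, A)) = (23*5)*(-17) - sqrt(-82 + 80) = 115*(-17) - sqrt(-2) = -1955 - I*sqrt(2)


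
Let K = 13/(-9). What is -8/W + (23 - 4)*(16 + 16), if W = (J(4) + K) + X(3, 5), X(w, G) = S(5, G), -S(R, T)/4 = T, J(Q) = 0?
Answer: 117416/193 ≈ 608.37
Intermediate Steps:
S(R, T) = -4*T
X(w, G) = -4*G
K = -13/9 (K = 13*(-⅑) = -13/9 ≈ -1.4444)
W = -193/9 (W = (0 - 13/9) - 4*5 = -13/9 - 20 = -193/9 ≈ -21.444)
-8/W + (23 - 4)*(16 + 16) = -8/(-193/9) + (23 - 4)*(16 + 16) = -8*(-9/193) + 19*32 = 72/193 + 608 = 117416/193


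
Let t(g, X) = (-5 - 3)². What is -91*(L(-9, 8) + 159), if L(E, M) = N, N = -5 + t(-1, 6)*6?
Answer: -48958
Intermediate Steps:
t(g, X) = 64 (t(g, X) = (-8)² = 64)
N = 379 (N = -5 + 64*6 = -5 + 384 = 379)
L(E, M) = 379
-91*(L(-9, 8) + 159) = -91*(379 + 159) = -91*538 = -48958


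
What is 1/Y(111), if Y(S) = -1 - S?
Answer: -1/112 ≈ -0.0089286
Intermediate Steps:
1/Y(111) = 1/(-1 - 1*111) = 1/(-1 - 111) = 1/(-112) = -1/112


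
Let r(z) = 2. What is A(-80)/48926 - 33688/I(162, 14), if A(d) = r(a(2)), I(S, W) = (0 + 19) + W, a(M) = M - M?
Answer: -824109511/807279 ≈ -1020.8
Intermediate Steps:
a(M) = 0
I(S, W) = 19 + W
A(d) = 2
A(-80)/48926 - 33688/I(162, 14) = 2/48926 - 33688/(19 + 14) = 2*(1/48926) - 33688/33 = 1/24463 - 33688*1/33 = 1/24463 - 33688/33 = -824109511/807279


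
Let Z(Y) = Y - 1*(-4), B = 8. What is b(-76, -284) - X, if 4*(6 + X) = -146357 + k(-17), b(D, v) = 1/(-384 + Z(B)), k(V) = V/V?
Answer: 13613339/372 ≈ 36595.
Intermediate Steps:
Z(Y) = 4 + Y (Z(Y) = Y + 4 = 4 + Y)
k(V) = 1
b(D, v) = -1/372 (b(D, v) = 1/(-384 + (4 + 8)) = 1/(-384 + 12) = 1/(-372) = -1/372)
X = -36595 (X = -6 + (-146357 + 1)/4 = -6 + (¼)*(-146356) = -6 - 36589 = -36595)
b(-76, -284) - X = -1/372 - 1*(-36595) = -1/372 + 36595 = 13613339/372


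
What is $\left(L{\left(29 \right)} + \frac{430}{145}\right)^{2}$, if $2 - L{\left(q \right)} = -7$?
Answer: $\frac{120409}{841} \approx 143.17$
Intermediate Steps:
$L{\left(q \right)} = 9$ ($L{\left(q \right)} = 2 - -7 = 2 + 7 = 9$)
$\left(L{\left(29 \right)} + \frac{430}{145}\right)^{2} = \left(9 + \frac{430}{145}\right)^{2} = \left(9 + 430 \cdot \frac{1}{145}\right)^{2} = \left(9 + \frac{86}{29}\right)^{2} = \left(\frac{347}{29}\right)^{2} = \frac{120409}{841}$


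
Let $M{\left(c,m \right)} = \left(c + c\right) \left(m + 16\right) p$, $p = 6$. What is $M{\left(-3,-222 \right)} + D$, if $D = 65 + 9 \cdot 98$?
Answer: $8363$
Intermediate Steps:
$M{\left(c,m \right)} = 12 c \left(16 + m\right)$ ($M{\left(c,m \right)} = \left(c + c\right) \left(m + 16\right) 6 = 2 c \left(16 + m\right) 6 = 12 c \left(16 + m\right)$)
$D = 947$ ($D = 65 + 882 = 947$)
$M{\left(-3,-222 \right)} + D = 12 \left(-3\right) \left(16 - 222\right) + 947 = 12 \left(-3\right) \left(-206\right) + 947 = 7416 + 947 = 8363$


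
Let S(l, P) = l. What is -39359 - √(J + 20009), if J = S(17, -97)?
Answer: -39359 - √20026 ≈ -39501.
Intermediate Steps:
J = 17
-39359 - √(J + 20009) = -39359 - √(17 + 20009) = -39359 - √20026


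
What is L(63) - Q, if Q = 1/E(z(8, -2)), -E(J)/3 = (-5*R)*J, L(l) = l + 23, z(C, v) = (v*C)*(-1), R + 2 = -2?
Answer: 82561/960 ≈ 86.001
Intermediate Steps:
R = -4 (R = -2 - 2 = -4)
z(C, v) = -C*v (z(C, v) = (C*v)*(-1) = -C*v)
L(l) = 23 + l
E(J) = -60*J (E(J) = -3*(-5*(-4))*J = -60*J)
Q = -1/960 (Q = 1/(-(-60)*8*(-2)) = 1/(-60*16) = 1/(-960) = -1/960 ≈ -0.0010417)
L(63) - Q = (23 + 63) - 1*(-1/960) = 86 + 1/960 = 82561/960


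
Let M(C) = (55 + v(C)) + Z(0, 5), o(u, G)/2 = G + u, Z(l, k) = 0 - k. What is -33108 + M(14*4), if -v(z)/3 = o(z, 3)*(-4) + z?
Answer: -31810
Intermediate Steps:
Z(l, k) = -k
o(u, G) = 2*G + 2*u (o(u, G) = 2*(G + u) = 2*G + 2*u)
v(z) = 72 + 21*z (v(z) = -3*((2*3 + 2*z)*(-4) + z) = -3*((6 + 2*z)*(-4) + z) = -3*((-24 - 8*z) + z) = -3*(-24 - 7*z) = 72 + 21*z)
M(C) = 122 + 21*C (M(C) = (55 + (72 + 21*C)) - 1*5 = (127 + 21*C) - 5 = 122 + 21*C)
-33108 + M(14*4) = -33108 + (122 + 21*(14*4)) = -33108 + (122 + 21*56) = -33108 + (122 + 1176) = -33108 + 1298 = -31810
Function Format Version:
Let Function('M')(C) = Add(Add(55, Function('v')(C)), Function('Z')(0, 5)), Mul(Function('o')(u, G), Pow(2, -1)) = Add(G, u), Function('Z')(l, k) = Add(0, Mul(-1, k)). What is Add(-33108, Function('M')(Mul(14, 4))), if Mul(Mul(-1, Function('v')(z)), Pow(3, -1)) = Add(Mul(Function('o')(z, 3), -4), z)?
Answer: -31810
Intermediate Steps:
Function('Z')(l, k) = Mul(-1, k)
Function('o')(u, G) = Add(Mul(2, G), Mul(2, u)) (Function('o')(u, G) = Mul(2, Add(G, u)) = Add(Mul(2, G), Mul(2, u)))
Function('v')(z) = Add(72, Mul(21, z)) (Function('v')(z) = Mul(-3, Add(Mul(Add(Mul(2, 3), Mul(2, z)), -4), z)) = Mul(-3, Add(Mul(Add(6, Mul(2, z)), -4), z)) = Mul(-3, Add(Add(-24, Mul(-8, z)), z)) = Mul(-3, Add(-24, Mul(-7, z))) = Add(72, Mul(21, z)))
Function('M')(C) = Add(122, Mul(21, C)) (Function('M')(C) = Add(Add(55, Add(72, Mul(21, C))), Mul(-1, 5)) = Add(Add(127, Mul(21, C)), -5) = Add(122, Mul(21, C)))
Add(-33108, Function('M')(Mul(14, 4))) = Add(-33108, Add(122, Mul(21, Mul(14, 4)))) = Add(-33108, Add(122, Mul(21, 56))) = Add(-33108, Add(122, 1176)) = Add(-33108, 1298) = -31810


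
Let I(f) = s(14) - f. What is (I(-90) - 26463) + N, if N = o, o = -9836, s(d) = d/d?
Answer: -36208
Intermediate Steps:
s(d) = 1
I(f) = 1 - f
N = -9836
(I(-90) - 26463) + N = ((1 - 1*(-90)) - 26463) - 9836 = ((1 + 90) - 26463) - 9836 = (91 - 26463) - 9836 = -26372 - 9836 = -36208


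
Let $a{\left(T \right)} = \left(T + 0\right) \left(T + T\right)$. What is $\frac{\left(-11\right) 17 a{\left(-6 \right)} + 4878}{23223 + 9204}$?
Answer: $- \frac{318}{1201} \approx -0.26478$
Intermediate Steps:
$a{\left(T \right)} = 2 T^{2}$ ($a{\left(T \right)} = T 2 T = 2 T^{2}$)
$\frac{\left(-11\right) 17 a{\left(-6 \right)} + 4878}{23223 + 9204} = \frac{\left(-11\right) 17 \cdot 2 \left(-6\right)^{2} + 4878}{23223 + 9204} = \frac{- 187 \cdot 2 \cdot 36 + 4878}{32427} = \left(\left(-187\right) 72 + 4878\right) \frac{1}{32427} = \left(-13464 + 4878\right) \frac{1}{32427} = \left(-8586\right) \frac{1}{32427} = - \frac{318}{1201}$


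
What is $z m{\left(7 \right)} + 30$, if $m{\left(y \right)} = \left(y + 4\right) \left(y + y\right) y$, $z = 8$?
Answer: $8654$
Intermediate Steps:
$m{\left(y \right)} = 2 y^{2} \left(4 + y\right)$ ($m{\left(y \right)} = \left(4 + y\right) 2 y y = 2 y \left(4 + y\right) y = 2 y^{2} \left(4 + y\right)$)
$z m{\left(7 \right)} + 30 = 8 \cdot 2 \cdot 7^{2} \left(4 + 7\right) + 30 = 8 \cdot 2 \cdot 49 \cdot 11 + 30 = 8 \cdot 1078 + 30 = 8624 + 30 = 8654$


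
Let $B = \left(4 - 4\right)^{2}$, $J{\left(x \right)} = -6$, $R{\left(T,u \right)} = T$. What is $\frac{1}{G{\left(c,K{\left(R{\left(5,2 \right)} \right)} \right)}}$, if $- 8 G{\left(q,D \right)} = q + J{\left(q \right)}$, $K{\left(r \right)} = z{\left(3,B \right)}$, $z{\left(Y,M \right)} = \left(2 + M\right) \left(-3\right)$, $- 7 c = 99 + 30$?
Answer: $\frac{56}{171} \approx 0.32749$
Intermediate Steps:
$c = - \frac{129}{7}$ ($c = - \frac{99 + 30}{7} = \left(- \frac{1}{7}\right) 129 = - \frac{129}{7} \approx -18.429$)
$B = 0$ ($B = 0^{2} = 0$)
$z{\left(Y,M \right)} = -6 - 3 M$
$K{\left(r \right)} = -6$ ($K{\left(r \right)} = -6 - 0 = -6 + 0 = -6$)
$G{\left(q,D \right)} = \frac{3}{4} - \frac{q}{8}$ ($G{\left(q,D \right)} = - \frac{q - 6}{8} = - \frac{-6 + q}{8} = \frac{3}{4} - \frac{q}{8}$)
$\frac{1}{G{\left(c,K{\left(R{\left(5,2 \right)} \right)} \right)}} = \frac{1}{\frac{3}{4} - - \frac{129}{56}} = \frac{1}{\frac{3}{4} + \frac{129}{56}} = \frac{1}{\frac{171}{56}} = \frac{56}{171}$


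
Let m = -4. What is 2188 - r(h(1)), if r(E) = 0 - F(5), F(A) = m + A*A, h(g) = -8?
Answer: 2209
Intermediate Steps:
F(A) = -4 + A² (F(A) = -4 + A*A = -4 + A²)
r(E) = -21 (r(E) = 0 - (-4 + 5²) = 0 - (-4 + 25) = 0 - 1*21 = 0 - 21 = -21)
2188 - r(h(1)) = 2188 - 1*(-21) = 2188 + 21 = 2209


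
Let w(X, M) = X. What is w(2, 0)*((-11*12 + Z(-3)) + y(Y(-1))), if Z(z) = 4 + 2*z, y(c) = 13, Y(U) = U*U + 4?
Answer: -242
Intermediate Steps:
Y(U) = 4 + U² (Y(U) = U² + 4 = 4 + U²)
w(2, 0)*((-11*12 + Z(-3)) + y(Y(-1))) = 2*((-11*12 + (4 + 2*(-3))) + 13) = 2*((-132 + (4 - 6)) + 13) = 2*((-132 - 2) + 13) = 2*(-134 + 13) = 2*(-121) = -242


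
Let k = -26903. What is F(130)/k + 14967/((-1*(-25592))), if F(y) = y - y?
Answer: 14967/25592 ≈ 0.58483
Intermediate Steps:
F(y) = 0
F(130)/k + 14967/((-1*(-25592))) = 0/(-26903) + 14967/((-1*(-25592))) = 0*(-1/26903) + 14967/25592 = 0 + 14967*(1/25592) = 0 + 14967/25592 = 14967/25592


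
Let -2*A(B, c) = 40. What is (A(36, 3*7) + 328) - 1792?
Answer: -1484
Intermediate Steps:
A(B, c) = -20 (A(B, c) = -½*40 = -20)
(A(36, 3*7) + 328) - 1792 = (-20 + 328) - 1792 = 308 - 1792 = -1484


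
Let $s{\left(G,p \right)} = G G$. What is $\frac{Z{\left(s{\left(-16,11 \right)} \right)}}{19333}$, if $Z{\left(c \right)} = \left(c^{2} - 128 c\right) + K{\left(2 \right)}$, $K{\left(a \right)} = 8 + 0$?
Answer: $\frac{32776}{19333} \approx 1.6953$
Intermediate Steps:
$K{\left(a \right)} = 8$
$s{\left(G,p \right)} = G^{2}$
$Z{\left(c \right)} = 8 + c^{2} - 128 c$ ($Z{\left(c \right)} = \left(c^{2} - 128 c\right) + 8 = 8 + c^{2} - 128 c$)
$\frac{Z{\left(s{\left(-16,11 \right)} \right)}}{19333} = \frac{8 + \left(\left(-16\right)^{2}\right)^{2} - 128 \left(-16\right)^{2}}{19333} = \left(8 + 256^{2} - 32768\right) \frac{1}{19333} = \left(8 + 65536 - 32768\right) \frac{1}{19333} = 32776 \cdot \frac{1}{19333} = \frac{32776}{19333}$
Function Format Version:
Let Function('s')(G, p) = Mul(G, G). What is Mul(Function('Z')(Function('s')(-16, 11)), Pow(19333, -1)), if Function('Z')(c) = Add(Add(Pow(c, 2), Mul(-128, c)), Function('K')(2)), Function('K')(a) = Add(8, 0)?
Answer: Rational(32776, 19333) ≈ 1.6953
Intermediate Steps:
Function('K')(a) = 8
Function('s')(G, p) = Pow(G, 2)
Function('Z')(c) = Add(8, Pow(c, 2), Mul(-128, c)) (Function('Z')(c) = Add(Add(Pow(c, 2), Mul(-128, c)), 8) = Add(8, Pow(c, 2), Mul(-128, c)))
Mul(Function('Z')(Function('s')(-16, 11)), Pow(19333, -1)) = Mul(Add(8, Pow(Pow(-16, 2), 2), Mul(-128, Pow(-16, 2))), Pow(19333, -1)) = Mul(Add(8, Pow(256, 2), Mul(-128, 256)), Rational(1, 19333)) = Mul(Add(8, 65536, -32768), Rational(1, 19333)) = Mul(32776, Rational(1, 19333)) = Rational(32776, 19333)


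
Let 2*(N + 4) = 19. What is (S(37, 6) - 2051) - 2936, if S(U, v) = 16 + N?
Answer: -9931/2 ≈ -4965.5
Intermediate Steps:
N = 11/2 (N = -4 + (½)*19 = -4 + 19/2 = 11/2 ≈ 5.5000)
S(U, v) = 43/2 (S(U, v) = 16 + 11/2 = 43/2)
(S(37, 6) - 2051) - 2936 = (43/2 - 2051) - 2936 = -4059/2 - 2936 = -9931/2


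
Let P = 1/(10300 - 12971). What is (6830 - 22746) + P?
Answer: -42511637/2671 ≈ -15916.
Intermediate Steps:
P = -1/2671 (P = 1/(-2671) = -1/2671 ≈ -0.00037439)
(6830 - 22746) + P = (6830 - 22746) - 1/2671 = -15916 - 1/2671 = -42511637/2671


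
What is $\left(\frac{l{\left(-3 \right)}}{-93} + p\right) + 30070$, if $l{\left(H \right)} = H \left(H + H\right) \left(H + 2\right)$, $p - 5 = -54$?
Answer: $\frac{930657}{31} \approx 30021.0$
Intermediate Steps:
$p = -49$ ($p = 5 - 54 = -49$)
$l{\left(H \right)} = 2 H^{2} \left(2 + H\right)$ ($l{\left(H \right)} = H 2 H \left(2 + H\right) = 2 H^{2} \left(2 + H\right)$)
$\left(\frac{l{\left(-3 \right)}}{-93} + p\right) + 30070 = \left(\frac{2 \left(-3\right)^{2} \left(2 - 3\right)}{-93} - 49\right) + 30070 = \left(- \frac{2 \cdot 9 \left(-1\right)}{93} - 49\right) + 30070 = \left(\left(- \frac{1}{93}\right) \left(-18\right) - 49\right) + 30070 = \left(\frac{6}{31} - 49\right) + 30070 = - \frac{1513}{31} + 30070 = \frac{930657}{31}$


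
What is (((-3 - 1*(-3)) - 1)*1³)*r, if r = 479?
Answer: -479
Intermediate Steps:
(((-3 - 1*(-3)) - 1)*1³)*r = (((-3 - 1*(-3)) - 1)*1³)*479 = (((-3 + 3) - 1)*1)*479 = ((0 - 1)*1)*479 = -1*1*479 = -1*479 = -479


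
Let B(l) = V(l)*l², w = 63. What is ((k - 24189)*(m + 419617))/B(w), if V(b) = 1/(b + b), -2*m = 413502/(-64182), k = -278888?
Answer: -2720829825881155/673911 ≈ -4.0374e+9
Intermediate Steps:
m = 68917/21394 (m = -206751/(-64182) = -206751*(-1)/64182 = -½*(-68917/10697) = 68917/21394 ≈ 3.2213)
V(b) = 1/(2*b)
B(l) = l/2 (B(l) = (1/(2*l))*l² = l/2)
((k - 24189)*(m + 419617))/B(w) = ((-278888 - 24189)*(68917/21394 + 419617))/(((½)*63)) = (-303077*8977355015/21394)/(63/2) = -2720829825881155/21394*2/63 = -2720829825881155/673911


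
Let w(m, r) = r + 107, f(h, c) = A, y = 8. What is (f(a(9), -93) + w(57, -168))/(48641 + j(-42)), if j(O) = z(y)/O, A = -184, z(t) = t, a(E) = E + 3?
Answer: -5145/1021457 ≈ -0.0050369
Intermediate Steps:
a(E) = 3 + E
f(h, c) = -184
w(m, r) = 107 + r
j(O) = 8/O
(f(a(9), -93) + w(57, -168))/(48641 + j(-42)) = (-184 + (107 - 168))/(48641 + 8/(-42)) = (-184 - 61)/(48641 + 8*(-1/42)) = -245/(48641 - 4/21) = -245/1021457/21 = -245*21/1021457 = -5145/1021457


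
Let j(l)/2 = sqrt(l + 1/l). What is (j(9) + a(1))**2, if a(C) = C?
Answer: 337/9 + 4*sqrt(82)/3 ≈ 49.518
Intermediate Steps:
j(l) = 2*sqrt(l + 1/l)
(j(9) + a(1))**2 = (2*sqrt(9 + 1/9) + 1)**2 = (2*sqrt(82/9) + 1)**2 = (2*(sqrt(82)/3) + 1)**2 = (2*sqrt(82)/3 + 1)**2 = (1 + 2*sqrt(82)/3)**2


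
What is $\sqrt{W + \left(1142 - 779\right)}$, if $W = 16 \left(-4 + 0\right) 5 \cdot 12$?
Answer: $i \sqrt{3477} \approx 58.966 i$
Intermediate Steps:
$W = -3840$ ($W = 16 \left(\left(-4\right) 5\right) 12 = 16 \left(-20\right) 12 = \left(-320\right) 12 = -3840$)
$\sqrt{W + \left(1142 - 779\right)} = \sqrt{-3840 + \left(1142 - 779\right)} = \sqrt{-3840 + 363} = \sqrt{-3477} = i \sqrt{3477}$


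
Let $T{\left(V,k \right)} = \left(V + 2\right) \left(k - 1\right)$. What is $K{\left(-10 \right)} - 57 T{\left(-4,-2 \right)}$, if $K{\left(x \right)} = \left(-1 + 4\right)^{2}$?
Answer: $-333$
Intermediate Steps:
$T{\left(V,k \right)} = \left(-1 + k\right) \left(2 + V\right)$ ($T{\left(V,k \right)} = \left(2 + V\right) \left(-1 + k\right) = \left(-1 + k\right) \left(2 + V\right)$)
$K{\left(x \right)} = 9$ ($K{\left(x \right)} = 3^{2} = 9$)
$K{\left(-10 \right)} - 57 T{\left(-4,-2 \right)} = 9 - 57 \left(-2 - -4 + 2 \left(-2\right) - -8\right) = 9 - 57 \left(-2 + 4 - 4 + 8\right) = 9 - 342 = -333$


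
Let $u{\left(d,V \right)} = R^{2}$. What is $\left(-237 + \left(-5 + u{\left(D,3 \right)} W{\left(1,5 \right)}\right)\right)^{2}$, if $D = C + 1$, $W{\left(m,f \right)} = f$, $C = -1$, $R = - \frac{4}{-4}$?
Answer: $56169$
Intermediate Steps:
$R = 1$ ($R = \left(-4\right) \left(- \frac{1}{4}\right) = 1$)
$D = 0$ ($D = -1 + 1 = 0$)
$u{\left(d,V \right)} = 1$ ($u{\left(d,V \right)} = 1^{2} = 1$)
$\left(-237 + \left(-5 + u{\left(D,3 \right)} W{\left(1,5 \right)}\right)\right)^{2} = \left(-237 + \left(-5 + 1 \cdot 5\right)\right)^{2} = \left(-237 + \left(-5 + 5\right)\right)^{2} = \left(-237 + 0\right)^{2} = \left(-237\right)^{2} = 56169$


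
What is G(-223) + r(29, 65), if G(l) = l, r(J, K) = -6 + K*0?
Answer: -229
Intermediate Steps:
r(J, K) = -6 (r(J, K) = -6 + 0 = -6)
G(-223) + r(29, 65) = -223 - 6 = -229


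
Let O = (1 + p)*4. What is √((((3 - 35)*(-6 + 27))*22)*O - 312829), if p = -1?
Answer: I*√312829 ≈ 559.31*I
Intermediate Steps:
O = 0 (O = (1 - 1)*4 = 0*4 = 0)
√((((3 - 35)*(-6 + 27))*22)*O - 312829) = √((((3 - 35)*(-6 + 27))*22)*0 - 312829) = √((-32*21*22)*0 - 312829) = √(-672*22*0 - 312829) = √(-14784*0 - 312829) = √(0 - 312829) = √(-312829) = I*√312829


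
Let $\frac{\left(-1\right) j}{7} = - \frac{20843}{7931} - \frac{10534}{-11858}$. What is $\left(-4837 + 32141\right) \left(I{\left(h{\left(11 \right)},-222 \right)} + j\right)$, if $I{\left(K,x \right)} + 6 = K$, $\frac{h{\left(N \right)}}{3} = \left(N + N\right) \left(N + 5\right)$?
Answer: $\frac{2530137719840}{87241} \approx 2.9002 \cdot 10^{7}$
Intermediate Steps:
$h{\left(N \right)} = 6 N \left(5 + N\right)$ ($h{\left(N \right)} = 3 \left(N + N\right) \left(N + 5\right) = 3 \cdot 2 N \left(5 + N\right) = 6 N \left(5 + N\right)$)
$I{\left(K,x \right)} = -6 + K$
$j = \frac{1062410}{87241}$ ($j = - 7 \left(- \frac{20843}{7931} - \frac{10534}{-11858}\right) = - 7 \left(\left(-20843\right) \frac{1}{7931} - - \frac{5267}{5929}\right) = - 7 \left(- \frac{20843}{7931} + \frac{5267}{5929}\right) = \left(-7\right) \left(- \frac{1062410}{610687}\right) = \frac{1062410}{87241} \approx 12.178$)
$\left(-4837 + 32141\right) \left(I{\left(h{\left(11 \right)},-222 \right)} + j\right) = \left(-4837 + 32141\right) \left(\left(-6 + 6 \cdot 11 \left(5 + 11\right)\right) + \frac{1062410}{87241}\right) = 27304 \left(\left(-6 + 6 \cdot 11 \cdot 16\right) + \frac{1062410}{87241}\right) = 27304 \left(\left(-6 + 1056\right) + \frac{1062410}{87241}\right) = 27304 \left(1050 + \frac{1062410}{87241}\right) = 27304 \cdot \frac{92665460}{87241} = \frac{2530137719840}{87241}$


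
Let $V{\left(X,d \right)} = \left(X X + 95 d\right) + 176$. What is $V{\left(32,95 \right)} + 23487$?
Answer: $33712$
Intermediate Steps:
$V{\left(X,d \right)} = 176 + X^{2} + 95 d$ ($V{\left(X,d \right)} = \left(X^{2} + 95 d\right) + 176 = 176 + X^{2} + 95 d$)
$V{\left(32,95 \right)} + 23487 = \left(176 + 32^{2} + 95 \cdot 95\right) + 23487 = \left(176 + 1024 + 9025\right) + 23487 = 10225 + 23487 = 33712$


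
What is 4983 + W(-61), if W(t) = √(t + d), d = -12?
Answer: 4983 + I*√73 ≈ 4983.0 + 8.544*I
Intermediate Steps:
W(t) = √(-12 + t) (W(t) = √(t - 12) = √(-12 + t))
4983 + W(-61) = 4983 + √(-12 - 61) = 4983 + √(-73) = 4983 + I*√73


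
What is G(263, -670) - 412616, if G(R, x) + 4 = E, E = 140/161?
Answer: -9490240/23 ≈ -4.1262e+5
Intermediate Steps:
E = 20/23 (E = 140*(1/161) = 20/23 ≈ 0.86957)
G(R, x) = -72/23 (G(R, x) = -4 + 20/23 = -72/23)
G(263, -670) - 412616 = -72/23 - 412616 = -9490240/23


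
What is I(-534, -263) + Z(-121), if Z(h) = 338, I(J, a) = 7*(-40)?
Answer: 58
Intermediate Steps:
I(J, a) = -280
I(-534, -263) + Z(-121) = -280 + 338 = 58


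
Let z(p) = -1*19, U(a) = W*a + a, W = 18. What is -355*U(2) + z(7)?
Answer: -13509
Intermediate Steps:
U(a) = 19*a (U(a) = 18*a + a = 19*a)
z(p) = -19
-355*U(2) + z(7) = -6745*2 - 19 = -355*38 - 19 = -13490 - 19 = -13509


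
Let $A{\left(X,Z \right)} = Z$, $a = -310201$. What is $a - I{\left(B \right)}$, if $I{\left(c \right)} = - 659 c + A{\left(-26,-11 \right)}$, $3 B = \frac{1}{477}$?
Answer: $- \frac{443881231}{1431} \approx -3.1019 \cdot 10^{5}$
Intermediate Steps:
$B = \frac{1}{1431}$ ($B = \frac{1}{3 \cdot 477} = \frac{1}{3} \cdot \frac{1}{477} = \frac{1}{1431} \approx 0.00069881$)
$I{\left(c \right)} = -11 - 659 c$ ($I{\left(c \right)} = - 659 c - 11 = -11 - 659 c$)
$a - I{\left(B \right)} = -310201 - \left(-11 - \frac{659}{1431}\right) = -310201 - - \frac{16400}{1431} = -310201 + \frac{16400}{1431} = - \frac{443881231}{1431}$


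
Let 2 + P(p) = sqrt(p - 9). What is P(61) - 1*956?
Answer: -958 + 2*sqrt(13) ≈ -950.79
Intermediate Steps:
P(p) = -2 + sqrt(-9 + p) (P(p) = -2 + sqrt(p - 9) = -2 + sqrt(-9 + p))
P(61) - 1*956 = (-2 + sqrt(-9 + 61)) - 1*956 = (-2 + sqrt(52)) - 956 = (-2 + 2*sqrt(13)) - 956 = -958 + 2*sqrt(13)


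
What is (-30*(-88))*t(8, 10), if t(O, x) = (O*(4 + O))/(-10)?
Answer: -25344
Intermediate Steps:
t(O, x) = -O*(4 + O)/10 (t(O, x) = (O*(4 + O))*(-1/10) = -O*(4 + O)/10)
(-30*(-88))*t(8, 10) = (-30*(-88))*(-1/10*8*(4 + 8)) = 2640*(-1/10*8*12) = 2640*(-48/5) = -25344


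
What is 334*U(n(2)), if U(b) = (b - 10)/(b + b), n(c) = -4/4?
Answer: 1837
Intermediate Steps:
n(c) = -1 (n(c) = -4*¼ = -1)
U(b) = (-10 + b)/(2*b) (U(b) = (-10 + b)/((2*b)) = (-10 + b)*(1/(2*b)) = (-10 + b)/(2*b))
334*U(n(2)) = 334*((½)*(-10 - 1)/(-1)) = 334*((½)*(-1)*(-11)) = 334*(11/2) = 1837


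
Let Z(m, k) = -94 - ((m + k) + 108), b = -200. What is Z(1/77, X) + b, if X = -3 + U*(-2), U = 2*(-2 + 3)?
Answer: -30416/77 ≈ -395.01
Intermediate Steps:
U = 2 (U = 2*1 = 2)
X = -7 (X = -3 + 2*(-2) = -3 - 4 = -7)
Z(m, k) = -202 - k - m (Z(m, k) = -94 - ((k + m) + 108) = -94 - (108 + k + m) = -94 + (-108 - k - m) = -202 - k - m)
Z(1/77, X) + b = (-202 - 1*(-7) - 1/77) - 200 = (-202 + 7 - 1*1/77) - 200 = (-202 + 7 - 1/77) - 200 = -15016/77 - 200 = -30416/77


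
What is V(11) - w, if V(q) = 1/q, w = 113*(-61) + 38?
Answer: 75406/11 ≈ 6855.1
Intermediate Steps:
w = -6855 (w = -6893 + 38 = -6855)
V(11) - w = 1/11 - 1*(-6855) = 1/11 + 6855 = 75406/11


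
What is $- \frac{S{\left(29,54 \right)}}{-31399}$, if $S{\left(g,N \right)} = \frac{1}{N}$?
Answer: $\frac{1}{1695546} \approx 5.8978 \cdot 10^{-7}$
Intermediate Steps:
$- \frac{S{\left(29,54 \right)}}{-31399} = - \frac{1}{54 \left(-31399\right)} = - \frac{-1}{54 \cdot 31399} = \left(-1\right) \left(- \frac{1}{1695546}\right) = \frac{1}{1695546}$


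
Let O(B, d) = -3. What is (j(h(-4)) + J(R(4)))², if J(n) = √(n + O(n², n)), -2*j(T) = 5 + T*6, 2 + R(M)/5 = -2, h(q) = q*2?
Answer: 1757/4 + 43*I*√23 ≈ 439.25 + 206.22*I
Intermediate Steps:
h(q) = 2*q
R(M) = -20 (R(M) = -10 + 5*(-2) = -10 - 10 = -20)
j(T) = -5/2 - 3*T (j(T) = -(5 + T*6)/2 = -(5 + 6*T)/2 = -5/2 - 3*T)
J(n) = √(-3 + n) (J(n) = √(n - 3) = √(-3 + n))
(j(h(-4)) + J(R(4)))² = ((-5/2 - 6*(-4)) + √(-3 - 20))² = ((-5/2 - 3*(-8)) + √(-23))² = ((-5/2 + 24) + I*√23)² = (43/2 + I*√23)²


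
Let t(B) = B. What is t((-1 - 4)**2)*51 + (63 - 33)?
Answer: 1305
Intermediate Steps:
t((-1 - 4)**2)*51 + (63 - 33) = (-1 - 4)**2*51 + (63 - 33) = (-5)**2*51 + 30 = 25*51 + 30 = 1275 + 30 = 1305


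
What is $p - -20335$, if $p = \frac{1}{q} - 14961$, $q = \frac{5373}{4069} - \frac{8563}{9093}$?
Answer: $\frac{75347386325}{14013842} \approx 5376.6$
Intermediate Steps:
$q = \frac{14013842}{36999417}$ ($q = 5373 \cdot \frac{1}{4069} - \frac{8563}{9093} = \frac{5373}{4069} - \frac{8563}{9093} = \frac{14013842}{36999417} \approx 0.37876$)
$p = - \frac{209624090745}{14013842}$ ($p = \frac{1}{\frac{14013842}{36999417}} - 14961 = \frac{36999417}{14013842} - 14961 = - \frac{209624090745}{14013842} \approx -14958.0$)
$p - -20335 = - \frac{209624090745}{14013842} - -20335 = - \frac{209624090745}{14013842} + 20335 = \frac{75347386325}{14013842}$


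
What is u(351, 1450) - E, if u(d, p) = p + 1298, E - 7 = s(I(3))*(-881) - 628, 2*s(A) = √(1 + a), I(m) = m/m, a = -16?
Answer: 3369 + 881*I*√15/2 ≈ 3369.0 + 1706.0*I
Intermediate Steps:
I(m) = 1
s(A) = I*√15/2 (s(A) = √(1 - 16)/2 = √(-15)/2 = (I*√15)/2 = I*√15/2)
E = -621 - 881*I*√15/2 (E = 7 + ((I*√15/2)*(-881) - 628) = 7 + (-881*I*√15/2 - 628) = 7 + (-628 - 881*I*√15/2) = -621 - 881*I*√15/2 ≈ -621.0 - 1706.0*I)
u(d, p) = 1298 + p
u(351, 1450) - E = (1298 + 1450) - (-621 - 881*I*√15/2) = 2748 + (621 + 881*I*√15/2) = 3369 + 881*I*√15/2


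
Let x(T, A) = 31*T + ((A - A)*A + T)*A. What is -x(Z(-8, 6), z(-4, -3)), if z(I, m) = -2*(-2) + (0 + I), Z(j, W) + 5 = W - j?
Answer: -279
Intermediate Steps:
Z(j, W) = -5 + W - j (Z(j, W) = -5 + (W - j) = -5 + W - j)
z(I, m) = 4 + I
x(T, A) = 31*T + A*T (x(T, A) = 31*T + (0*A + T)*A = 31*T + (0 + T)*A = 31*T + T*A = 31*T + A*T)
-x(Z(-8, 6), z(-4, -3)) = -(-5 + 6 - 1*(-8))*(31 + (4 - 4)) = -(-5 + 6 + 8)*(31 + 0) = -9*31 = -1*279 = -279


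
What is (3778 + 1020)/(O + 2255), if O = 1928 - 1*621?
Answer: 2399/1781 ≈ 1.3470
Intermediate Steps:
O = 1307 (O = 1928 - 621 = 1307)
(3778 + 1020)/(O + 2255) = (3778 + 1020)/(1307 + 2255) = 4798/3562 = 4798*(1/3562) = 2399/1781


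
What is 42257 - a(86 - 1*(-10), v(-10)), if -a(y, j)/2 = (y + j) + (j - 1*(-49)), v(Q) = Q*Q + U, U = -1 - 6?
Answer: 42919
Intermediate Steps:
U = -7
v(Q) = -7 + Q**2 (v(Q) = Q*Q - 7 = Q**2 - 7 = -7 + Q**2)
a(y, j) = -98 - 4*j - 2*y (a(y, j) = -2*((y + j) + (j - 1*(-49))) = -2*((j + y) + (j + 49)) = -2*((j + y) + (49 + j)) = -2*(49 + y + 2*j) = -98 - 4*j - 2*y)
42257 - a(86 - 1*(-10), v(-10)) = 42257 - (-98 - 4*(-7 + (-10)**2) - 2*(86 - 1*(-10))) = 42257 - (-98 - 4*(-7 + 100) - 2*(86 + 10)) = 42257 - (-98 - 4*93 - 2*96) = 42257 - (-98 - 372 - 192) = 42257 - 1*(-662) = 42257 + 662 = 42919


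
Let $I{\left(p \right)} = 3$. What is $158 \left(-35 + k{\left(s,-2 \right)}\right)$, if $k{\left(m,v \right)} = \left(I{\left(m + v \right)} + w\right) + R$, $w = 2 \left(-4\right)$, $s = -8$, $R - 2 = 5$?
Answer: $-5214$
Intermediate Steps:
$R = 7$ ($R = 2 + 5 = 7$)
$w = -8$
$k{\left(m,v \right)} = 2$ ($k{\left(m,v \right)} = \left(3 - 8\right) + 7 = -5 + 7 = 2$)
$158 \left(-35 + k{\left(s,-2 \right)}\right) = 158 \left(-35 + 2\right) = 158 \left(-33\right) = -5214$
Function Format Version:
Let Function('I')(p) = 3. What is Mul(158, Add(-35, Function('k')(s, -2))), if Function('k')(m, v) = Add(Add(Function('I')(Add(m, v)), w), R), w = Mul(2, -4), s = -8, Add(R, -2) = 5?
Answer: -5214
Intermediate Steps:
R = 7 (R = Add(2, 5) = 7)
w = -8
Function('k')(m, v) = 2 (Function('k')(m, v) = Add(Add(3, -8), 7) = Add(-5, 7) = 2)
Mul(158, Add(-35, Function('k')(s, -2))) = Mul(158, Add(-35, 2)) = Mul(158, -33) = -5214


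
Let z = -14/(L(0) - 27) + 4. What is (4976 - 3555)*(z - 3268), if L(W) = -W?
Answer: -125209994/27 ≈ -4.6374e+6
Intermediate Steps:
z = 122/27 (z = -14/(-1*0 - 27) + 4 = -14/(0 - 27) + 4 = -14/(-27) + 4 = -14*(-1/27) + 4 = 14/27 + 4 = 122/27 ≈ 4.5185)
(4976 - 3555)*(z - 3268) = (4976 - 3555)*(122/27 - 3268) = 1421*(-88114/27) = -125209994/27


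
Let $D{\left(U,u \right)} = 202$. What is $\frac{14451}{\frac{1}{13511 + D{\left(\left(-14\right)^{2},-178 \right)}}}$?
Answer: $198166563$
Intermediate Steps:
$\frac{14451}{\frac{1}{13511 + D{\left(\left(-14\right)^{2},-178 \right)}}} = \frac{14451}{\frac{1}{13511 + 202}} = \frac{14451}{\frac{1}{13713}} = 14451 \frac{1}{\frac{1}{13713}} = 14451 \cdot 13713 = 198166563$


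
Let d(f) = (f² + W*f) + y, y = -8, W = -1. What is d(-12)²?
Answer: 21904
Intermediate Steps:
d(f) = -8 + f² - f (d(f) = (f² - f) - 8 = -8 + f² - f)
d(-12)² = (-8 + (-12)² - 1*(-12))² = (-8 + 144 + 12)² = 148² = 21904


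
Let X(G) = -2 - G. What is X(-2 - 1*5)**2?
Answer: 25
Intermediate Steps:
X(-2 - 1*5)**2 = (-2 - (-2 - 1*5))**2 = (-2 - (-2 - 5))**2 = (-2 - 1*(-7))**2 = (-2 + 7)**2 = 5**2 = 25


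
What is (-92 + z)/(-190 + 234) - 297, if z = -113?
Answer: -13273/44 ≈ -301.66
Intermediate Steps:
(-92 + z)/(-190 + 234) - 297 = (-92 - 113)/(-190 + 234) - 297 = -205/44 - 297 = -13273/44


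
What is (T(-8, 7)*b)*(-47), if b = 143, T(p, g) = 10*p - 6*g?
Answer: 819962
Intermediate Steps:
T(p, g) = -6*g + 10*p
(T(-8, 7)*b)*(-47) = ((-6*7 + 10*(-8))*143)*(-47) = ((-42 - 80)*143)*(-47) = -122*143*(-47) = -17446*(-47) = 819962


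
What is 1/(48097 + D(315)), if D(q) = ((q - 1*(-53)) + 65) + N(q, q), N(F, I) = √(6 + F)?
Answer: 48530/2355160579 - √321/2355160579 ≈ 2.0598e-5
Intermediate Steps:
D(q) = 118 + q + √(6 + q) (D(q) = ((q - 1*(-53)) + 65) + √(6 + q) = ((q + 53) + 65) + √(6 + q) = ((53 + q) + 65) + √(6 + q) = (118 + q) + √(6 + q) = 118 + q + √(6 + q))
1/(48097 + D(315)) = 1/(48097 + (118 + 315 + √(6 + 315))) = 1/(48097 + (118 + 315 + √321)) = 1/(48097 + (433 + √321)) = 1/(48530 + √321)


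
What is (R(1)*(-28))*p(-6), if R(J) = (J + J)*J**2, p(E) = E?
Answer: 336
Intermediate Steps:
R(J) = 2*J**3 (R(J) = (2*J)*J**2 = 2*J**3)
(R(1)*(-28))*p(-6) = ((2*1**3)*(-28))*(-6) = ((2*1)*(-28))*(-6) = (2*(-28))*(-6) = -56*(-6) = 336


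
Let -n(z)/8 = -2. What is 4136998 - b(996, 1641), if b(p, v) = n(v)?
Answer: 4136982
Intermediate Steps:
n(z) = 16 (n(z) = -8*(-2) = 16)
b(p, v) = 16
4136998 - b(996, 1641) = 4136998 - 1*16 = 4136998 - 16 = 4136982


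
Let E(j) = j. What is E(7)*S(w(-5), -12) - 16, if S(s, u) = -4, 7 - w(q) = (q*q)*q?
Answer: -44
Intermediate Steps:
w(q) = 7 - q**3 (w(q) = 7 - q*q*q = 7 - q**2*q = 7 - q**3)
E(7)*S(w(-5), -12) - 16 = 7*(-4) - 16 = -28 - 16 = -44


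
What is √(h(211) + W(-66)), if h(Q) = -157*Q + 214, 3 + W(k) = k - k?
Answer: 2*I*√8229 ≈ 181.43*I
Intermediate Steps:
W(k) = -3 (W(k) = -3 + (k - k) = -3 + 0 = -3)
h(Q) = 214 - 157*Q
√(h(211) + W(-66)) = √((214 - 157*211) - 3) = √((214 - 33127) - 3) = √(-32913 - 3) = √(-32916) = 2*I*√8229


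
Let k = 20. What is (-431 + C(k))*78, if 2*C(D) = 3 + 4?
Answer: -33345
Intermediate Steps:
C(D) = 7/2 (C(D) = (3 + 4)/2 = (½)*7 = 7/2)
(-431 + C(k))*78 = (-431 + 7/2)*78 = -855/2*78 = -33345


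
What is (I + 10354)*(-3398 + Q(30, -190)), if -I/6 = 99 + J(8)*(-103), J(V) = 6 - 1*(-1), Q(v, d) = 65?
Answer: -46948638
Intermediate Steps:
J(V) = 7 (J(V) = 6 + 1 = 7)
I = 3732 (I = -6*(99 + 7*(-103)) = -6*(99 - 721) = -6*(-622) = 3732)
(I + 10354)*(-3398 + Q(30, -190)) = (3732 + 10354)*(-3398 + 65) = 14086*(-3333) = -46948638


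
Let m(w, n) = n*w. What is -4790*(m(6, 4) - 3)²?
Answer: -2112390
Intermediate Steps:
-4790*(m(6, 4) - 3)² = -4790*(4*6 - 3)² = -4790*(24 - 3)² = -4790*21² = -4790*441 = -2112390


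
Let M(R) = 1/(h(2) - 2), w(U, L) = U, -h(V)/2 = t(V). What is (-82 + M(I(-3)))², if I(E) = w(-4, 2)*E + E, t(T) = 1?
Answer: 108241/16 ≈ 6765.1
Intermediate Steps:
h(V) = -2 (h(V) = -2*1 = -2)
I(E) = -3*E (I(E) = -4*E + E = -3*E)
M(R) = -¼ (M(R) = 1/(-2 - 2) = 1/(-4) = -¼)
(-82 + M(I(-3)))² = (-82 - ¼)² = (-329/4)² = 108241/16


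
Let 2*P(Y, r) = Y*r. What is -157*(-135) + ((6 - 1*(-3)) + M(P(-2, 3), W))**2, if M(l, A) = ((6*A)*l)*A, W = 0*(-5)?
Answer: 21276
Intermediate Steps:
W = 0
P(Y, r) = Y*r/2 (P(Y, r) = (Y*r)/2 = Y*r/2)
M(l, A) = 6*l*A**2 (M(l, A) = (6*A*l)*A = 6*l*A**2)
-157*(-135) + ((6 - 1*(-3)) + M(P(-2, 3), W))**2 = -157*(-135) + ((6 - 1*(-3)) + 6*((1/2)*(-2)*3)*0**2)**2 = 21195 + ((6 + 3) + 6*(-3)*0)**2 = 21195 + (9 + 0)**2 = 21195 + 9**2 = 21195 + 81 = 21276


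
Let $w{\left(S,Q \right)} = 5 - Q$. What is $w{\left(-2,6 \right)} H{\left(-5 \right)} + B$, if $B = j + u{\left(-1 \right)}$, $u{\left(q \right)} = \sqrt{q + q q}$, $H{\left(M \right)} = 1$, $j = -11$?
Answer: $0$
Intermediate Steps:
$u{\left(q \right)} = \sqrt{q + q^{2}}$
$B = -11$ ($B = -11 + \sqrt{- (1 - 1)} = -11 + \sqrt{\left(-1\right) 0} = -11 + \sqrt{0} = -11 + 0 = -11$)
$w{\left(-2,6 \right)} H{\left(-5 \right)} + B = \left(5 - 6\right) 1 - 11 = \left(-1\right) 1 - 11 = -1 - 11 = -12$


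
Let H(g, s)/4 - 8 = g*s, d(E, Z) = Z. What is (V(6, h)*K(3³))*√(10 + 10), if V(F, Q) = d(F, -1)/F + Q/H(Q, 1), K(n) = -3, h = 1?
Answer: 5*√5/6 ≈ 1.8634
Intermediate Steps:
H(g, s) = 32 + 4*g*s (H(g, s) = 32 + 4*(g*s) = 32 + 4*g*s)
V(F, Q) = -1/F + Q/(32 + 4*Q) (V(F, Q) = -1/F + Q/(32 + 4*Q*1) = -1/F + Q/(32 + 4*Q))
(V(6, h)*K(3³))*√(10 + 10) = (((-8 - 1*1 + (¼)*6*1)/(6*(8 + 1)))*(-3))*√(10 + 10) = (((⅙)*(-8 - 1 + 3/2)/9)*(-3))*√20 = (((⅙)*(⅑)*(-15/2))*(-3))*(2*√5) = (-5/36*(-3))*(2*√5) = 5*(2*√5)/12 = 5*√5/6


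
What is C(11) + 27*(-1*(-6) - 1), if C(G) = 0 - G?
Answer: 124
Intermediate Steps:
C(G) = -G
C(11) + 27*(-1*(-6) - 1) = -1*11 + 27*(-1*(-6) - 1) = -11 + 27*(6 - 1) = -11 + 27*5 = -11 + 135 = 124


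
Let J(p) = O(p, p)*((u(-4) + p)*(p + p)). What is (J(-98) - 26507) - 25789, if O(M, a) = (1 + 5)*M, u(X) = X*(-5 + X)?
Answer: -7197672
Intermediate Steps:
O(M, a) = 6*M
J(p) = 12*p²*(36 + p) (J(p) = (6*p)*((-4*(-5 - 4) + p)*(p + p)) = (6*p)*((-4*(-9) + p)*(2*p)) = (6*p)*((36 + p)*(2*p)) = (6*p)*(2*p*(36 + p)) = 12*p²*(36 + p))
(J(-98) - 26507) - 25789 = (12*(-98)²*(36 - 98) - 26507) - 25789 = (12*9604*(-62) - 26507) - 25789 = (-7145376 - 26507) - 25789 = -7171883 - 25789 = -7197672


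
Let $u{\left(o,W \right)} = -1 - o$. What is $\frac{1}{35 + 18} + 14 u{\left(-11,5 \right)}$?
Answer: $\frac{7421}{53} \approx 140.02$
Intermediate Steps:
$\frac{1}{35 + 18} + 14 u{\left(-11,5 \right)} = \frac{1}{35 + 18} + 14 \left(-1 - -11\right) = \frac{1}{53} + 14 \left(-1 + 11\right) = \frac{1}{53} + 14 \cdot 10 = \frac{1}{53} + 140 = \frac{7421}{53}$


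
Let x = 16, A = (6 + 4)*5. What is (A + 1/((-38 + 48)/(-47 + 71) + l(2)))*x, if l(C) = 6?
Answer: 61792/77 ≈ 802.49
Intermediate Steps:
A = 50 (A = 10*5 = 50)
(A + 1/((-38 + 48)/(-47 + 71) + l(2)))*x = (50 + 1/((-38 + 48)/(-47 + 71) + 6))*16 = (50 + 1/(10/24 + 6))*16 = (50 + 1/(10*(1/24) + 6))*16 = (50 + 1/(5/12 + 6))*16 = (50 + 1/(77/12))*16 = (50 + 12/77)*16 = (3862/77)*16 = 61792/77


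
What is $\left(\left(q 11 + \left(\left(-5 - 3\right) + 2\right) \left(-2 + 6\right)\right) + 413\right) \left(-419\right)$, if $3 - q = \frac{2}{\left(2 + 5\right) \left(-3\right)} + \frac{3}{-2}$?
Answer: $- \frac{7735159}{42} \approx -1.8417 \cdot 10^{5}$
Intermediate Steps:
$q = \frac{193}{42}$ ($q = 3 - \left(\frac{2}{\left(2 + 5\right) \left(-3\right)} + \frac{3}{-2}\right) = 3 - \left(\frac{2}{7 \left(-3\right)} + 3 \left(- \frac{1}{2}\right)\right) = 3 - \left(\frac{2}{-21} - \frac{3}{2}\right) = 3 - \left(2 \left(- \frac{1}{21}\right) - \frac{3}{2}\right) = 3 - \left(- \frac{2}{21} - \frac{3}{2}\right) = 3 - - \frac{67}{42} = 3 + \frac{67}{42} = \frac{193}{42} \approx 4.5952$)
$\left(\left(q 11 + \left(\left(-5 - 3\right) + 2\right) \left(-2 + 6\right)\right) + 413\right) \left(-419\right) = \left(\left(\frac{193}{42} \cdot 11 + \left(\left(-5 - 3\right) + 2\right) \left(-2 + 6\right)\right) + 413\right) \left(-419\right) = \left(\left(\frac{2123}{42} + \left(-8 + 2\right) 4\right) + 413\right) \left(-419\right) = \left(\left(\frac{2123}{42} - 24\right) + 413\right) \left(-419\right) = \left(\frac{1115}{42} + 413\right) \left(-419\right) = \frac{18461}{42} \left(-419\right) = - \frac{7735159}{42}$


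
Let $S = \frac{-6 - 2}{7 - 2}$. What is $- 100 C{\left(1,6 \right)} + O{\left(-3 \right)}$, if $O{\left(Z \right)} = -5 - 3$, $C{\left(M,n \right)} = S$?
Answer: $152$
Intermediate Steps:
$S = - \frac{8}{5} \approx -1.6$
$C{\left(M,n \right)} = - \frac{8}{5}$
$O{\left(Z \right)} = -8$
$- 100 C{\left(1,6 \right)} + O{\left(-3 \right)} = \left(-100\right) \left(- \frac{8}{5}\right) - 8 = 160 - 8 = 152$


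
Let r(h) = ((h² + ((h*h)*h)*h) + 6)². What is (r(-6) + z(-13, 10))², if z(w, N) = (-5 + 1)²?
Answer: 3205030867600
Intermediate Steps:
z(w, N) = 16 (z(w, N) = (-4)² = 16)
r(h) = (6 + h² + h⁴)² (r(h) = ((h² + (h²*h)*h) + 6)² = ((h² + h³*h) + 6)² = ((h² + h⁴) + 6)² = (6 + h² + h⁴)²)
(r(-6) + z(-13, 10))² = ((6 + (-6)² + (-6)⁴)² + 16)² = ((6 + 36 + 1296)² + 16)² = (1338² + 16)² = (1790244 + 16)² = 1790260² = 3205030867600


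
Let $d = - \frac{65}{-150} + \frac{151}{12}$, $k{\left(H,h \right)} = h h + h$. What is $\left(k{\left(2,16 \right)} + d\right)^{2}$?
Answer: $\frac{292444201}{3600} \approx 81235.0$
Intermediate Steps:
$k{\left(H,h \right)} = h + h^{2}$ ($k{\left(H,h \right)} = h^{2} + h = h + h^{2}$)
$d = \frac{781}{60}$ ($d = \left(-65\right) \left(- \frac{1}{150}\right) + 151 \cdot \frac{1}{12} = \frac{13}{30} + \frac{151}{12} = \frac{781}{60} \approx 13.017$)
$\left(k{\left(2,16 \right)} + d\right)^{2} = \left(16 \left(1 + 16\right) + \frac{781}{60}\right)^{2} = \left(16 \cdot 17 + \frac{781}{60}\right)^{2} = \left(272 + \frac{781}{60}\right)^{2} = \left(\frac{17101}{60}\right)^{2} = \frac{292444201}{3600}$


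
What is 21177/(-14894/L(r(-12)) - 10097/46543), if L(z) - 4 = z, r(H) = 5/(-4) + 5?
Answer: -30554874441/2773158775 ≈ -11.018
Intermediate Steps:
r(H) = 15/4 (r(H) = 5*(-¼) + 5 = -5/4 + 5 = 15/4)
L(z) = 4 + z
21177/(-14894/L(r(-12)) - 10097/46543) = 21177/(-14894/(4 + 15/4) - 10097/46543) = 21177/(-14894/31/4 - 10097*1/46543) = 21177/(-14894*4/31 - 10097/46543) = 21177/(-59576/31 - 10097/46543) = 21177/(-2773158775/1442833) = 21177*(-1442833/2773158775) = -30554874441/2773158775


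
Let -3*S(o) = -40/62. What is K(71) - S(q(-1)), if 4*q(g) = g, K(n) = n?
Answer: 6583/93 ≈ 70.785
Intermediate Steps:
q(g) = g/4
S(o) = 20/93 (S(o) = -(-40)/(3*62) = -⅓*(-20/31) = 20/93)
K(71) - S(q(-1)) = 71 - 1*20/93 = 71 - 20/93 = 6583/93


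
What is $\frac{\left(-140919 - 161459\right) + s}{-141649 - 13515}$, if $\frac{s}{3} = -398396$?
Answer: $\frac{748783}{77582} \approx 9.6515$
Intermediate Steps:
$s = -1195188$ ($s = 3 \left(-398396\right) = -1195188$)
$\frac{\left(-140919 - 161459\right) + s}{-141649 - 13515} = \frac{\left(-140919 - 161459\right) - 1195188}{-141649 - 13515} = \frac{-302378 - 1195188}{-155164} = \left(-1497566\right) \left(- \frac{1}{155164}\right) = \frac{748783}{77582}$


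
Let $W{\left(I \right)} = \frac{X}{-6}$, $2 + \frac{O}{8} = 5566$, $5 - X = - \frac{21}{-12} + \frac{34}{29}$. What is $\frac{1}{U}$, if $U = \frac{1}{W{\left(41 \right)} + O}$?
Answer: $\frac{30980111}{696} \approx 44512.0$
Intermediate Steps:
$X = \frac{241}{116}$ ($X = 5 - \left(- \frac{21}{-12} + \frac{34}{29}\right) = 5 - \left(\left(-21\right) \left(- \frac{1}{12}\right) + 34 \cdot \frac{1}{29}\right) = 5 - \left(\frac{7}{4} + \frac{34}{29}\right) = 5 - \frac{339}{116} = \frac{241}{116} \approx 2.0776$)
$O = 44512$ ($O = -16 + 8 \cdot 5566 = -16 + 44528 = 44512$)
$W{\left(I \right)} = - \frac{241}{696}$ ($W{\left(I \right)} = \frac{241}{116 \left(-6\right)} = \frac{241}{116} \left(- \frac{1}{6}\right) = - \frac{241}{696}$)
$U = \frac{696}{30980111}$ ($U = \frac{1}{- \frac{241}{696} + 44512} = \frac{1}{\frac{30980111}{696}} = \frac{696}{30980111} \approx 2.2466 \cdot 10^{-5}$)
$\frac{1}{U} = \frac{1}{\frac{696}{30980111}} = \frac{30980111}{696}$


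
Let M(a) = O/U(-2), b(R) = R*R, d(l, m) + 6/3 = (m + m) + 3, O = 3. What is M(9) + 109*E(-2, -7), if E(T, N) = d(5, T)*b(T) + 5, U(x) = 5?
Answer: -3812/5 ≈ -762.40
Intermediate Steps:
d(l, m) = 1 + 2*m (d(l, m) = -2 + ((m + m) + 3) = -2 + (2*m + 3) = -2 + (3 + 2*m) = 1 + 2*m)
b(R) = R²
M(a) = ⅗ (M(a) = 3/5 = 3*(⅕) = ⅗)
E(T, N) = 5 + T²*(1 + 2*T) (E(T, N) = (1 + 2*T)*T² + 5 = T²*(1 + 2*T) + 5 = 5 + T²*(1 + 2*T))
M(9) + 109*E(-2, -7) = ⅗ + 109*(5 + (-2)²*(1 + 2*(-2))) = ⅗ + 109*(5 + 4*(1 - 4)) = ⅗ + 109*(5 + 4*(-3)) = ⅗ + 109*(5 - 12) = ⅗ + 109*(-7) = ⅗ - 763 = -3812/5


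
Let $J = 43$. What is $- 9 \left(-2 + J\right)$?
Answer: $-369$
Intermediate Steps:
$- 9 \left(-2 + J\right) = - 9 \left(-2 + 43\right) = \left(-9\right) 41 = -369$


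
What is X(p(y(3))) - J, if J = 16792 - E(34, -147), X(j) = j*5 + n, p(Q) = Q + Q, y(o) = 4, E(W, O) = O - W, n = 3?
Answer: -16930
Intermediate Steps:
p(Q) = 2*Q
X(j) = 3 + 5*j (X(j) = j*5 + 3 = 5*j + 3 = 3 + 5*j)
J = 16973 (J = 16792 - (-147 - 1*34) = 16792 - (-147 - 34) = 16792 - 1*(-181) = 16792 + 181 = 16973)
X(p(y(3))) - J = (3 + 5*(2*4)) - 1*16973 = (3 + 5*8) - 16973 = (3 + 40) - 16973 = 43 - 16973 = -16930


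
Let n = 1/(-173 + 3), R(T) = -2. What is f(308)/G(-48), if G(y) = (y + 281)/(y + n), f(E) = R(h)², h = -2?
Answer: -16322/19805 ≈ -0.82413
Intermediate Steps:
n = -1/170 (n = 1/(-170) = -1/170 ≈ -0.0058824)
f(E) = 4 (f(E) = (-2)² = 4)
G(y) = (281 + y)/(-1/170 + y) (G(y) = (y + 281)/(y - 1/170) = (281 + y)/(-1/170 + y))
f(308)/G(-48) = 4/((170*(281 - 48)/(-1 + 170*(-48)))) = 4/((170*233/(-1 - 8160))) = 4/((170*233/(-8161))) = 4/((170*(-1/8161)*233)) = 4/(-39610/8161) = 4*(-8161/39610) = -16322/19805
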